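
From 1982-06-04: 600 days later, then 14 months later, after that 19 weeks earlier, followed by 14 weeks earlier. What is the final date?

Advancing 600 days from June 4, 1982:
June has 30 days, so 30 − 4 = 26 days remain after June 4, 1982; 600 − 26 = 574 left.
July 1982 has 31 days: 574 − 31 = 543 left.
August 1982 has 31 days: 543 − 31 = 512 left.
September 1982 has 30 days: 512 − 30 = 482 left.
October 1982 has 31 days: 482 − 31 = 451 left.
November 1982 has 30 days: 451 − 30 = 421 left.
December 1982 has 31 days: 421 − 31 = 390 left.
January 1983 has 31 days: 390 − 31 = 359 left.
February 1983 has 28 days (1983 is not a leap year): 359 − 28 = 331 left.
March 1983 has 31 days: 331 − 31 = 300 left.
April 1983 has 30 days: 300 − 30 = 270 left.
May 1983 has 31 days: 270 − 31 = 239 left.
June 1983 has 30 days: 239 − 30 = 209 left.
July 1983 has 31 days: 209 − 31 = 178 left.
August 1983 has 31 days: 178 − 31 = 147 left.
September 1983 has 30 days: 147 − 30 = 117 left.
October 1983 has 31 days: 117 − 31 = 86 left.
November 1983 has 30 days: 86 − 30 = 56 left.
December 1983 has 31 days: 56 − 31 = 25 left.
25 days into January 1984 → January 25, 1984.
Advancing 14 months from January 25, 1984:
month 1 + 14 = 15, which is month 3 of year 1985 → March 1985.
Day 25 is valid in March, giving March 25, 1985.
Going back 19 weeks (= 133 days) from March 25, 1985:
Going back 25 days from March 25, 1985 reaches the end of the previous month; 133 − 25 = 108 left.
February 1985 has 28 days (1985 is not a leap year): 108 − 28 = 80 left.
January 1985 has 31 days: 80 − 31 = 49 left.
December 1984 has 31 days: 49 − 31 = 18 left.
November 1984 has 30 days; 30 − 18 = 12 → November 12, 1984.
Counting back 14 weeks (= 98 days) from November 12, 1984:
Going back 12 days from November 12, 1984 reaches the end of the previous month; 98 − 12 = 86 left.
October 1984 has 31 days: 86 − 31 = 55 left.
September 1984 has 30 days: 55 − 30 = 25 left.
August 1984 has 31 days; 31 − 25 = 6 → August 6, 1984.

August 6, 1984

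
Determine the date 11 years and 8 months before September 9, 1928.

Counting back 11 years and 8 months from September 9, 1928.
-11 years → 1917; month 9 − 8 = 1 → January 1917.
Day 9 is valid in January, giving January 9, 1917.

January 9, 1917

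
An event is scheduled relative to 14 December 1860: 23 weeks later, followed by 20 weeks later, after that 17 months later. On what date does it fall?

March 11, 1863

Counting forward 23 weeks (= 161 days) from December 14, 1860:
December has 31 days, so 31 − 14 = 17 days remain after December 14, 1860; 161 − 17 = 144 left.
January 1861 has 31 days: 144 − 31 = 113 left.
February 1861 has 28 days (1861 is not a leap year): 113 − 28 = 85 left.
March 1861 has 31 days: 85 − 31 = 54 left.
April 1861 has 30 days: 54 − 30 = 24 left.
24 days into May 1861 → May 24, 1861.
Adding 20 weeks (= 140 days) from May 24, 1861:
May has 31 days, so 31 − 24 = 7 days remain after May 24, 1861; 140 − 7 = 133 left.
June 1861 has 30 days: 133 − 30 = 103 left.
July 1861 has 31 days: 103 − 31 = 72 left.
August 1861 has 31 days: 72 − 31 = 41 left.
September 1861 has 30 days: 41 − 30 = 11 left.
11 days into October 1861 → October 11, 1861.
Adding 17 months from October 11, 1861:
month 10 + 17 = 27, which is month 3 of year 1863 → March 1863.
Day 11 is valid in March, giving March 11, 1863.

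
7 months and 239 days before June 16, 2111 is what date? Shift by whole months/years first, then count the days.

Counting back 7 months and 239 days from June 16, 2111: first the month/year part, then the days.
month 6 − 7 = -1, which is month 11 of year 2110 → November 2110.
Day 16 is valid in November, giving November 16, 2110.
Now subtract 239 days from November 16, 2110.
Going back 16 days from November 16, 2110 reaches the end of the previous month; 239 − 16 = 223 left.
October 2110 has 31 days: 223 − 31 = 192 left.
September 2110 has 30 days: 192 − 30 = 162 left.
August 2110 has 31 days: 162 − 31 = 131 left.
July 2110 has 31 days: 131 − 31 = 100 left.
June 2110 has 30 days: 100 − 30 = 70 left.
May 2110 has 31 days: 70 − 31 = 39 left.
April 2110 has 30 days: 39 − 30 = 9 left.
March 2110 has 31 days; 31 − 9 = 22 → March 22, 2110.

March 22, 2110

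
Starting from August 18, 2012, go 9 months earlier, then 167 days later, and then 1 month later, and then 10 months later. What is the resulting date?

April 3, 2013

Going back 9 months from August 18, 2012:
month 8 − 9 = -1, which is month 11 of year 2011 → November 2011.
Day 18 is valid in November, giving November 18, 2011.
Advancing 167 days from November 18, 2011:
November has 30 days, so 30 − 18 = 12 days remain after November 18, 2011; 167 − 12 = 155 left.
December 2011 has 31 days: 155 − 31 = 124 left.
January 2012 has 31 days: 124 − 31 = 93 left.
February 2012 has 29 days (2012 is a leap year): 93 − 29 = 64 left.
March 2012 has 31 days: 64 − 31 = 33 left.
April 2012 has 30 days: 33 − 30 = 3 left.
3 days into May 2012 → May 3, 2012.
Adding 1 month from May 3, 2012:
month 5 + 1 = 6 → June 2012.
Day 3 is valid in June, giving June 3, 2012.
Adding 10 months from June 3, 2012:
month 6 + 10 = 16, which is month 4 of year 2013 → April 2013.
Day 3 is valid in April, giving April 3, 2013.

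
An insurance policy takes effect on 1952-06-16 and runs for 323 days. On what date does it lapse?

May 5, 1953

Advancing 323 days from June 16, 1952.
June has 30 days, so 30 − 16 = 14 days remain after June 16, 1952; 323 − 14 = 309 left.
July 1952 has 31 days: 309 − 31 = 278 left.
August 1952 has 31 days: 278 − 31 = 247 left.
September 1952 has 30 days: 247 − 30 = 217 left.
October 1952 has 31 days: 217 − 31 = 186 left.
November 1952 has 30 days: 186 − 30 = 156 left.
December 1952 has 31 days: 156 − 31 = 125 left.
January 1953 has 31 days: 125 − 31 = 94 left.
February 1953 has 28 days (1953 is not a leap year): 94 − 28 = 66 left.
March 1953 has 31 days: 66 − 31 = 35 left.
April 1953 has 30 days: 35 − 30 = 5 left.
5 days into May 1953 → May 5, 1953.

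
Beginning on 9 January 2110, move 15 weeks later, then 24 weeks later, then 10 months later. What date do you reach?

Counting forward 15 weeks (= 105 days) from January 9, 2110:
January has 31 days, so 31 − 9 = 22 days remain after January 9, 2110; 105 − 22 = 83 left.
February 2110 has 28 days (2110 is not a leap year): 83 − 28 = 55 left.
March 2110 has 31 days: 55 − 31 = 24 left.
24 days into April 2110 → April 24, 2110.
Adding 24 weeks (= 168 days) from April 24, 2110:
April has 30 days, so 30 − 24 = 6 days remain after April 24, 2110; 168 − 6 = 162 left.
May 2110 has 31 days: 162 − 31 = 131 left.
June 2110 has 30 days: 131 − 30 = 101 left.
July 2110 has 31 days: 101 − 31 = 70 left.
August 2110 has 31 days: 70 − 31 = 39 left.
September 2110 has 30 days: 39 − 30 = 9 left.
9 days into October 2110 → October 9, 2110.
Advancing 10 months from October 9, 2110:
month 10 + 10 = 20, which is month 8 of year 2111 → August 2111.
Day 9 is valid in August, giving August 9, 2111.

August 9, 2111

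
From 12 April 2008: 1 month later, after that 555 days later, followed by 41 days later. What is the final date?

Advancing 1 month from April 12, 2008:
month 4 + 1 = 5 → May 2008.
Day 12 is valid in May, giving May 12, 2008.
Advancing 555 days from May 12, 2008:
May has 31 days, so 31 − 12 = 19 days remain after May 12, 2008; 555 − 19 = 536 left.
June 2008 has 30 days: 536 − 30 = 506 left.
July 2008 has 31 days: 506 − 31 = 475 left.
August 2008 has 31 days: 475 − 31 = 444 left.
September 2008 has 30 days: 444 − 30 = 414 left.
October 2008 has 31 days: 414 − 31 = 383 left.
November 2008 has 30 days: 383 − 30 = 353 left.
December 2008 has 31 days: 353 − 31 = 322 left.
January 2009 has 31 days: 322 − 31 = 291 left.
February 2009 has 28 days (2009 is not a leap year): 291 − 28 = 263 left.
March 2009 has 31 days: 263 − 31 = 232 left.
April 2009 has 30 days: 232 − 30 = 202 left.
May 2009 has 31 days: 202 − 31 = 171 left.
June 2009 has 30 days: 171 − 30 = 141 left.
July 2009 has 31 days: 141 − 31 = 110 left.
August 2009 has 31 days: 110 − 31 = 79 left.
September 2009 has 30 days: 79 − 30 = 49 left.
October 2009 has 31 days: 49 − 31 = 18 left.
18 days into November 2009 → November 18, 2009.
Adding 41 days from November 18, 2009:
November has 30 days, so 30 − 18 = 12 days remain after November 18, 2009; 41 − 12 = 29 left.
29 days into December 2009 → December 29, 2009.

December 29, 2009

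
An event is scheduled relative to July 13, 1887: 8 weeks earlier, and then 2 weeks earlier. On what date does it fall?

May 4, 1887

Going back 8 weeks (= 56 days) from July 13, 1887:
Going back 13 days from July 13, 1887 reaches the end of the previous month; 56 − 13 = 43 left.
June 1887 has 30 days: 43 − 30 = 13 left.
May 1887 has 31 days; 31 − 13 = 18 → May 18, 1887.
Subtracting 2 weeks (= 14 days) from May 18, 1887:
18 − 14 = 4, still in May 1887.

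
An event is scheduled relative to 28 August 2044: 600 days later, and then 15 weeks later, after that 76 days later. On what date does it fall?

Counting forward 600 days from August 28, 2044:
August has 31 days, so 31 − 28 = 3 days remain after August 28, 2044; 600 − 3 = 597 left.
September 2044 has 30 days: 597 − 30 = 567 left.
October 2044 has 31 days: 567 − 31 = 536 left.
November 2044 has 30 days: 536 − 30 = 506 left.
December 2044 has 31 days: 506 − 31 = 475 left.
January 2045 has 31 days: 475 − 31 = 444 left.
February 2045 has 28 days (2045 is not a leap year): 444 − 28 = 416 left.
March 2045 has 31 days: 416 − 31 = 385 left.
April 2045 has 30 days: 385 − 30 = 355 left.
May 2045 has 31 days: 355 − 31 = 324 left.
June 2045 has 30 days: 324 − 30 = 294 left.
July 2045 has 31 days: 294 − 31 = 263 left.
August 2045 has 31 days: 263 − 31 = 232 left.
September 2045 has 30 days: 232 − 30 = 202 left.
October 2045 has 31 days: 202 − 31 = 171 left.
November 2045 has 30 days: 171 − 30 = 141 left.
December 2045 has 31 days: 141 − 31 = 110 left.
January 2046 has 31 days: 110 − 31 = 79 left.
February 2046 has 28 days (2046 is not a leap year): 79 − 28 = 51 left.
March 2046 has 31 days: 51 − 31 = 20 left.
20 days into April 2046 → April 20, 2046.
Advancing 15 weeks (= 105 days) from April 20, 2046:
April has 30 days, so 30 − 20 = 10 days remain after April 20, 2046; 105 − 10 = 95 left.
May 2046 has 31 days: 95 − 31 = 64 left.
June 2046 has 30 days: 64 − 30 = 34 left.
July 2046 has 31 days: 34 − 31 = 3 left.
3 days into August 2046 → August 3, 2046.
Counting forward 76 days from August 3, 2046:
August has 31 days, so 31 − 3 = 28 days remain after August 3, 2046; 76 − 28 = 48 left.
September 2046 has 30 days: 48 − 30 = 18 left.
18 days into October 2046 → October 18, 2046.

October 18, 2046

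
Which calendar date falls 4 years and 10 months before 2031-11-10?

January 10, 2027

Subtracting 4 years and 10 months from November 10, 2031.
-4 years → 2027; month 11 − 10 = 1 → January 2027.
Day 10 is valid in January, giving January 10, 2027.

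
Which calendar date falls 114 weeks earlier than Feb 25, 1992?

Going back 114 weeks = 798 days from February 25, 1992.
Going back 25 days from February 25, 1992 reaches the end of the previous month; 798 − 25 = 773 left.
January 1992 has 31 days: 773 − 31 = 742 left.
December 1991 has 31 days: 742 − 31 = 711 left.
November 1991 has 30 days: 711 − 30 = 681 left.
October 1991 has 31 days: 681 − 31 = 650 left.
September 1991 has 30 days: 650 − 30 = 620 left.
August 1991 has 31 days: 620 − 31 = 589 left.
July 1991 has 31 days: 589 − 31 = 558 left.
June 1991 has 30 days: 558 − 30 = 528 left.
May 1991 has 31 days: 528 − 31 = 497 left.
April 1991 has 30 days: 497 − 30 = 467 left.
March 1991 has 31 days: 467 − 31 = 436 left.
February 1991 has 28 days (1991 is not a leap year): 436 − 28 = 408 left.
January 1991 has 31 days: 408 − 31 = 377 left.
December 1990 has 31 days: 377 − 31 = 346 left.
November 1990 has 30 days: 346 − 30 = 316 left.
October 1990 has 31 days: 316 − 31 = 285 left.
September 1990 has 30 days: 285 − 30 = 255 left.
August 1990 has 31 days: 255 − 31 = 224 left.
July 1990 has 31 days: 224 − 31 = 193 left.
June 1990 has 30 days: 193 − 30 = 163 left.
May 1990 has 31 days: 163 − 31 = 132 left.
April 1990 has 30 days: 132 − 30 = 102 left.
March 1990 has 31 days: 102 − 31 = 71 left.
February 1990 has 28 days (1990 is not a leap year): 71 − 28 = 43 left.
January 1990 has 31 days: 43 − 31 = 12 left.
December 1989 has 31 days; 31 − 12 = 19 → December 19, 1989.

December 19, 1989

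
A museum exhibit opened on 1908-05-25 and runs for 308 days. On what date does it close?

March 29, 1909

Adding 308 days from May 25, 1908.
May has 31 days, so 31 − 25 = 6 days remain after May 25, 1908; 308 − 6 = 302 left.
June 1908 has 30 days: 302 − 30 = 272 left.
July 1908 has 31 days: 272 − 31 = 241 left.
August 1908 has 31 days: 241 − 31 = 210 left.
September 1908 has 30 days: 210 − 30 = 180 left.
October 1908 has 31 days: 180 − 31 = 149 left.
November 1908 has 30 days: 149 − 30 = 119 left.
December 1908 has 31 days: 119 − 31 = 88 left.
January 1909 has 31 days: 88 − 31 = 57 left.
February 1909 has 28 days (1909 is not a leap year): 57 − 28 = 29 left.
29 days into March 1909 → March 29, 1909.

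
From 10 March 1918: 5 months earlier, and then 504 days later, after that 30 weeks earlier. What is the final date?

Counting back 5 months from March 10, 1918:
month 3 − 5 = -2, which is month 10 of year 1917 → October 1917.
Day 10 is valid in October, giving October 10, 1917.
Adding 504 days from October 10, 1917:
October has 31 days, so 31 − 10 = 21 days remain after October 10, 1917; 504 − 21 = 483 left.
November 1917 has 30 days: 483 − 30 = 453 left.
December 1917 has 31 days: 453 − 31 = 422 left.
January 1918 has 31 days: 422 − 31 = 391 left.
February 1918 has 28 days (1918 is not a leap year): 391 − 28 = 363 left.
March 1918 has 31 days: 363 − 31 = 332 left.
April 1918 has 30 days: 332 − 30 = 302 left.
May 1918 has 31 days: 302 − 31 = 271 left.
June 1918 has 30 days: 271 − 30 = 241 left.
July 1918 has 31 days: 241 − 31 = 210 left.
August 1918 has 31 days: 210 − 31 = 179 left.
September 1918 has 30 days: 179 − 30 = 149 left.
October 1918 has 31 days: 149 − 31 = 118 left.
November 1918 has 30 days: 118 − 30 = 88 left.
December 1918 has 31 days: 88 − 31 = 57 left.
January 1919 has 31 days: 57 − 31 = 26 left.
26 days into February 1919 → February 26, 1919.
Counting back 30 weeks (= 210 days) from February 26, 1919:
Going back 26 days from February 26, 1919 reaches the end of the previous month; 210 − 26 = 184 left.
January 1919 has 31 days: 184 − 31 = 153 left.
December 1918 has 31 days: 153 − 31 = 122 left.
November 1918 has 30 days: 122 − 30 = 92 left.
October 1918 has 31 days: 92 − 31 = 61 left.
September 1918 has 30 days: 61 − 30 = 31 left.
August 1918 has 31 days: 31 − 31 = 0 left.
July 1918 has 31 days; 31 − 0 = 31 → July 31, 1918.

July 31, 1918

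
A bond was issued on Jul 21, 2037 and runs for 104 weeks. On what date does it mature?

July 19, 2039

Counting forward 104 weeks = 728 days from July 21, 2037.
July has 31 days, so 31 − 21 = 10 days remain after July 21, 2037; 728 − 10 = 718 left.
August 2037 has 31 days: 718 − 31 = 687 left.
September 2037 has 30 days: 687 − 30 = 657 left.
October 2037 has 31 days: 657 − 31 = 626 left.
November 2037 has 30 days: 626 − 30 = 596 left.
December 2037 has 31 days: 596 − 31 = 565 left.
January 2038 has 31 days: 565 − 31 = 534 left.
February 2038 has 28 days (2038 is not a leap year): 534 − 28 = 506 left.
March 2038 has 31 days: 506 − 31 = 475 left.
April 2038 has 30 days: 475 − 30 = 445 left.
May 2038 has 31 days: 445 − 31 = 414 left.
June 2038 has 30 days: 414 − 30 = 384 left.
July 2038 has 31 days: 384 − 31 = 353 left.
August 2038 has 31 days: 353 − 31 = 322 left.
September 2038 has 30 days: 322 − 30 = 292 left.
October 2038 has 31 days: 292 − 31 = 261 left.
November 2038 has 30 days: 261 − 30 = 231 left.
December 2038 has 31 days: 231 − 31 = 200 left.
January 2039 has 31 days: 200 − 31 = 169 left.
February 2039 has 28 days (2039 is not a leap year): 169 − 28 = 141 left.
March 2039 has 31 days: 141 − 31 = 110 left.
April 2039 has 30 days: 110 − 30 = 80 left.
May 2039 has 31 days: 80 − 31 = 49 left.
June 2039 has 30 days: 49 − 30 = 19 left.
19 days into July 2039 → July 19, 2039.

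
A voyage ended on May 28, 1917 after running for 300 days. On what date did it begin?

August 1, 1916

Counting back 300 days from May 28, 1917.
Going back 28 days from May 28, 1917 reaches the end of the previous month; 300 − 28 = 272 left.
April 1917 has 30 days: 272 − 30 = 242 left.
March 1917 has 31 days: 242 − 31 = 211 left.
February 1917 has 28 days (1917 is not a leap year): 211 − 28 = 183 left.
January 1917 has 31 days: 183 − 31 = 152 left.
December 1916 has 31 days: 152 − 31 = 121 left.
November 1916 has 30 days: 121 − 30 = 91 left.
October 1916 has 31 days: 91 − 31 = 60 left.
September 1916 has 30 days: 60 − 30 = 30 left.
August 1916 has 31 days; 31 − 30 = 1 → August 1, 1916.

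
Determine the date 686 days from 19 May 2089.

April 5, 2091

Counting forward 686 days from May 19, 2089.
May has 31 days, so 31 − 19 = 12 days remain after May 19, 2089; 686 − 12 = 674 left.
June 2089 has 30 days: 674 − 30 = 644 left.
July 2089 has 31 days: 644 − 31 = 613 left.
August 2089 has 31 days: 613 − 31 = 582 left.
September 2089 has 30 days: 582 − 30 = 552 left.
October 2089 has 31 days: 552 − 31 = 521 left.
November 2089 has 30 days: 521 − 30 = 491 left.
December 2089 has 31 days: 491 − 31 = 460 left.
January 2090 has 31 days: 460 − 31 = 429 left.
February 2090 has 28 days (2090 is not a leap year): 429 − 28 = 401 left.
March 2090 has 31 days: 401 − 31 = 370 left.
April 2090 has 30 days: 370 − 30 = 340 left.
May 2090 has 31 days: 340 − 31 = 309 left.
June 2090 has 30 days: 309 − 30 = 279 left.
July 2090 has 31 days: 279 − 31 = 248 left.
August 2090 has 31 days: 248 − 31 = 217 left.
September 2090 has 30 days: 217 − 30 = 187 left.
October 2090 has 31 days: 187 − 31 = 156 left.
November 2090 has 30 days: 156 − 30 = 126 left.
December 2090 has 31 days: 126 − 31 = 95 left.
January 2091 has 31 days: 95 − 31 = 64 left.
February 2091 has 28 days (2091 is not a leap year): 64 − 28 = 36 left.
March 2091 has 31 days: 36 − 31 = 5 left.
5 days into April 2091 → April 5, 2091.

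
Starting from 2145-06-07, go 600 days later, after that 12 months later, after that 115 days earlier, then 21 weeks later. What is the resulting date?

Adding 600 days from June 7, 2145:
June has 30 days, so 30 − 7 = 23 days remain after June 7, 2145; 600 − 23 = 577 left.
July 2145 has 31 days: 577 − 31 = 546 left.
August 2145 has 31 days: 546 − 31 = 515 left.
September 2145 has 30 days: 515 − 30 = 485 left.
October 2145 has 31 days: 485 − 31 = 454 left.
November 2145 has 30 days: 454 − 30 = 424 left.
December 2145 has 31 days: 424 − 31 = 393 left.
January 2146 has 31 days: 393 − 31 = 362 left.
February 2146 has 28 days (2146 is not a leap year): 362 − 28 = 334 left.
March 2146 has 31 days: 334 − 31 = 303 left.
April 2146 has 30 days: 303 − 30 = 273 left.
May 2146 has 31 days: 273 − 31 = 242 left.
June 2146 has 30 days: 242 − 30 = 212 left.
July 2146 has 31 days: 212 − 31 = 181 left.
August 2146 has 31 days: 181 − 31 = 150 left.
September 2146 has 30 days: 150 − 30 = 120 left.
October 2146 has 31 days: 120 − 31 = 89 left.
November 2146 has 30 days: 89 − 30 = 59 left.
December 2146 has 31 days: 59 − 31 = 28 left.
28 days into January 2147 → January 28, 2147.
Adding 12 months from January 28, 2147:
month 1 + 12 = 13, which is month 1 of year 2148 → January 2148.
Day 28 is valid in January, giving January 28, 2148.
Counting back 115 days from January 28, 2148:
Going back 28 days from January 28, 2148 reaches the end of the previous month; 115 − 28 = 87 left.
December 2147 has 31 days: 87 − 31 = 56 left.
November 2147 has 30 days: 56 − 30 = 26 left.
October 2147 has 31 days; 31 − 26 = 5 → October 5, 2147.
Counting forward 21 weeks (= 147 days) from October 5, 2147:
October has 31 days, so 31 − 5 = 26 days remain after October 5, 2147; 147 − 26 = 121 left.
November 2147 has 30 days: 121 − 30 = 91 left.
December 2147 has 31 days: 91 − 31 = 60 left.
January 2148 has 31 days: 60 − 31 = 29 left.
29 days into February 2148 → February 29, 2148.

February 29, 2148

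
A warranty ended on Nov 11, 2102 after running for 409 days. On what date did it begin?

Counting back 409 days from November 11, 2102.
Going back 11 days from November 11, 2102 reaches the end of the previous month; 409 − 11 = 398 left.
October 2102 has 31 days: 398 − 31 = 367 left.
September 2102 has 30 days: 367 − 30 = 337 left.
August 2102 has 31 days: 337 − 31 = 306 left.
July 2102 has 31 days: 306 − 31 = 275 left.
June 2102 has 30 days: 275 − 30 = 245 left.
May 2102 has 31 days: 245 − 31 = 214 left.
April 2102 has 30 days: 214 − 30 = 184 left.
March 2102 has 31 days: 184 − 31 = 153 left.
February 2102 has 28 days (2102 is not a leap year): 153 − 28 = 125 left.
January 2102 has 31 days: 125 − 31 = 94 left.
December 2101 has 31 days: 94 − 31 = 63 left.
November 2101 has 30 days: 63 − 30 = 33 left.
October 2101 has 31 days: 33 − 31 = 2 left.
September 2101 has 30 days; 30 − 2 = 28 → September 28, 2101.

September 28, 2101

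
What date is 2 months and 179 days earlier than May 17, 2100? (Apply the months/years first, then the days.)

September 19, 2099

Going back 2 months and 179 days from May 17, 2100: first the month/year part, then the days.
month 5 − 2 = 3 → March 2100.
Day 17 is valid in March, giving March 17, 2100.
Now subtract 179 days from March 17, 2100.
Going back 17 days from March 17, 2100 reaches the end of the previous month; 179 − 17 = 162 left.
February 2100 has 28 days (2100 is not a leap year (divisible by 100 but not 400)): 162 − 28 = 134 left.
January 2100 has 31 days: 134 − 31 = 103 left.
December 2099 has 31 days: 103 − 31 = 72 left.
November 2099 has 30 days: 72 − 30 = 42 left.
October 2099 has 31 days: 42 − 31 = 11 left.
September 2099 has 30 days; 30 − 11 = 19 → September 19, 2099.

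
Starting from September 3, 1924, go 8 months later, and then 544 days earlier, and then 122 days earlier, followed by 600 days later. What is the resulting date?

Adding 8 months from September 3, 1924:
month 9 + 8 = 17, which is month 5 of year 1925 → May 1925.
Day 3 is valid in May, giving May 3, 1925.
Counting back 544 days from May 3, 1925:
Going back 3 days from May 3, 1925 reaches the end of the previous month; 544 − 3 = 541 left.
April 1925 has 30 days: 541 − 30 = 511 left.
March 1925 has 31 days: 511 − 31 = 480 left.
February 1925 has 28 days (1925 is not a leap year): 480 − 28 = 452 left.
January 1925 has 31 days: 452 − 31 = 421 left.
December 1924 has 31 days: 421 − 31 = 390 left.
November 1924 has 30 days: 390 − 30 = 360 left.
October 1924 has 31 days: 360 − 31 = 329 left.
September 1924 has 30 days: 329 − 30 = 299 left.
August 1924 has 31 days: 299 − 31 = 268 left.
July 1924 has 31 days: 268 − 31 = 237 left.
June 1924 has 30 days: 237 − 30 = 207 left.
May 1924 has 31 days: 207 − 31 = 176 left.
April 1924 has 30 days: 176 − 30 = 146 left.
March 1924 has 31 days: 146 − 31 = 115 left.
February 1924 has 29 days (1924 is a leap year): 115 − 29 = 86 left.
January 1924 has 31 days: 86 − 31 = 55 left.
December 1923 has 31 days: 55 − 31 = 24 left.
November 1923 has 30 days; 30 − 24 = 6 → November 6, 1923.
Subtracting 122 days from November 6, 1923:
Going back 6 days from November 6, 1923 reaches the end of the previous month; 122 − 6 = 116 left.
October 1923 has 31 days: 116 − 31 = 85 left.
September 1923 has 30 days: 85 − 30 = 55 left.
August 1923 has 31 days: 55 − 31 = 24 left.
July 1923 has 31 days; 31 − 24 = 7 → July 7, 1923.
Advancing 600 days from July 7, 1923:
July has 31 days, so 31 − 7 = 24 days remain after July 7, 1923; 600 − 24 = 576 left.
August 1923 has 31 days: 576 − 31 = 545 left.
September 1923 has 30 days: 545 − 30 = 515 left.
October 1923 has 31 days: 515 − 31 = 484 left.
November 1923 has 30 days: 484 − 30 = 454 left.
December 1923 has 31 days: 454 − 31 = 423 left.
January 1924 has 31 days: 423 − 31 = 392 left.
February 1924 has 29 days (1924 is a leap year): 392 − 29 = 363 left.
March 1924 has 31 days: 363 − 31 = 332 left.
April 1924 has 30 days: 332 − 30 = 302 left.
May 1924 has 31 days: 302 − 31 = 271 left.
June 1924 has 30 days: 271 − 30 = 241 left.
July 1924 has 31 days: 241 − 31 = 210 left.
August 1924 has 31 days: 210 − 31 = 179 left.
September 1924 has 30 days: 179 − 30 = 149 left.
October 1924 has 31 days: 149 − 31 = 118 left.
November 1924 has 30 days: 118 − 30 = 88 left.
December 1924 has 31 days: 88 − 31 = 57 left.
January 1925 has 31 days: 57 − 31 = 26 left.
26 days into February 1925 → February 26, 1925.

February 26, 1925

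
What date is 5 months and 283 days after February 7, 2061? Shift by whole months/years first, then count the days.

April 16, 2062

Adding 5 months and 283 days from February 7, 2061: first the month/year part, then the days.
month 2 + 5 = 7 → July 2061.
Day 7 is valid in July, giving July 7, 2061.
Now add 283 days from July 7, 2061.
July has 31 days, so 31 − 7 = 24 days remain after July 7, 2061; 283 − 24 = 259 left.
August 2061 has 31 days: 259 − 31 = 228 left.
September 2061 has 30 days: 228 − 30 = 198 left.
October 2061 has 31 days: 198 − 31 = 167 left.
November 2061 has 30 days: 167 − 30 = 137 left.
December 2061 has 31 days: 137 − 31 = 106 left.
January 2062 has 31 days: 106 − 31 = 75 left.
February 2062 has 28 days (2062 is not a leap year): 75 − 28 = 47 left.
March 2062 has 31 days: 47 − 31 = 16 left.
16 days into April 2062 → April 16, 2062.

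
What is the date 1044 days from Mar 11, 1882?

Counting forward 1044 days from March 11, 1882.
March has 31 days, so 31 − 11 = 20 days remain after March 11, 1882; 1044 − 20 = 1024 left.
April 1882 has 30 days: 1024 − 30 = 994 left.
May 1882 has 31 days: 994 − 31 = 963 left.
June 1882 has 30 days: 963 − 30 = 933 left.
July 1882 has 31 days: 933 − 31 = 902 left.
August 1882 has 31 days: 902 − 31 = 871 left.
September 1882 has 30 days: 871 − 30 = 841 left.
October 1882 has 31 days: 841 − 31 = 810 left.
November 1882 has 30 days: 810 − 30 = 780 left.
December 1882 has 31 days: 780 − 31 = 749 left.
January 1883 has 31 days: 749 − 31 = 718 left.
February 1883 has 28 days (1883 is not a leap year): 718 − 28 = 690 left.
March 1883 has 31 days: 690 − 31 = 659 left.
April 1883 has 30 days: 659 − 30 = 629 left.
May 1883 has 31 days: 629 − 31 = 598 left.
June 1883 has 30 days: 598 − 30 = 568 left.
July 1883 has 31 days: 568 − 31 = 537 left.
August 1883 has 31 days: 537 − 31 = 506 left.
September 1883 has 30 days: 506 − 30 = 476 left.
October 1883 has 31 days: 476 − 31 = 445 left.
November 1883 has 30 days: 445 − 30 = 415 left.
December 1883 has 31 days: 415 − 31 = 384 left.
January 1884 has 31 days: 384 − 31 = 353 left.
February 1884 has 29 days (1884 is a leap year): 353 − 29 = 324 left.
March 1884 has 31 days: 324 − 31 = 293 left.
April 1884 has 30 days: 293 − 30 = 263 left.
May 1884 has 31 days: 263 − 31 = 232 left.
June 1884 has 30 days: 232 − 30 = 202 left.
July 1884 has 31 days: 202 − 31 = 171 left.
August 1884 has 31 days: 171 − 31 = 140 left.
September 1884 has 30 days: 140 − 30 = 110 left.
October 1884 has 31 days: 110 − 31 = 79 left.
November 1884 has 30 days: 79 − 30 = 49 left.
December 1884 has 31 days: 49 − 31 = 18 left.
18 days into January 1885 → January 18, 1885.

January 18, 1885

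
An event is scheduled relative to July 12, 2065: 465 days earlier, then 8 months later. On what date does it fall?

Going back 465 days from July 12, 2065:
Going back 12 days from July 12, 2065 reaches the end of the previous month; 465 − 12 = 453 left.
June 2065 has 30 days: 453 − 30 = 423 left.
May 2065 has 31 days: 423 − 31 = 392 left.
April 2065 has 30 days: 392 − 30 = 362 left.
March 2065 has 31 days: 362 − 31 = 331 left.
February 2065 has 28 days (2065 is not a leap year): 331 − 28 = 303 left.
January 2065 has 31 days: 303 − 31 = 272 left.
December 2064 has 31 days: 272 − 31 = 241 left.
November 2064 has 30 days: 241 − 30 = 211 left.
October 2064 has 31 days: 211 − 31 = 180 left.
September 2064 has 30 days: 180 − 30 = 150 left.
August 2064 has 31 days: 150 − 31 = 119 left.
July 2064 has 31 days: 119 − 31 = 88 left.
June 2064 has 30 days: 88 − 30 = 58 left.
May 2064 has 31 days: 58 − 31 = 27 left.
April 2064 has 30 days; 30 − 27 = 3 → April 3, 2064.
Counting forward 8 months from April 3, 2064:
month 4 + 8 = 12 → December 2064.
Day 3 is valid in December, giving December 3, 2064.

December 3, 2064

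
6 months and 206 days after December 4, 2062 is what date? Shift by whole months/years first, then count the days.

Advancing 6 months and 206 days from December 4, 2062: first the month/year part, then the days.
month 12 + 6 = 18, which is month 6 of year 2063 → June 2063.
Day 4 is valid in June, giving June 4, 2063.
Now add 206 days from June 4, 2063.
June has 30 days, so 30 − 4 = 26 days remain after June 4, 2063; 206 − 26 = 180 left.
July 2063 has 31 days: 180 − 31 = 149 left.
August 2063 has 31 days: 149 − 31 = 118 left.
September 2063 has 30 days: 118 − 30 = 88 left.
October 2063 has 31 days: 88 − 31 = 57 left.
November 2063 has 30 days: 57 − 30 = 27 left.
27 days into December 2063 → December 27, 2063.

December 27, 2063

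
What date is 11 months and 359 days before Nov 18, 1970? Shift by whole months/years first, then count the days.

Counting back 11 months and 359 days from November 18, 1970: first the month/year part, then the days.
month 11 − 11 = 0, which is month 12 of year 1969 → December 1969.
Day 18 is valid in December, giving December 18, 1969.
Now subtract 359 days from December 18, 1969.
Going back 18 days from December 18, 1969 reaches the end of the previous month; 359 − 18 = 341 left.
November 1969 has 30 days: 341 − 30 = 311 left.
October 1969 has 31 days: 311 − 31 = 280 left.
September 1969 has 30 days: 280 − 30 = 250 left.
August 1969 has 31 days: 250 − 31 = 219 left.
July 1969 has 31 days: 219 − 31 = 188 left.
June 1969 has 30 days: 188 − 30 = 158 left.
May 1969 has 31 days: 158 − 31 = 127 left.
April 1969 has 30 days: 127 − 30 = 97 left.
March 1969 has 31 days: 97 − 31 = 66 left.
February 1969 has 28 days (1969 is not a leap year): 66 − 28 = 38 left.
January 1969 has 31 days: 38 − 31 = 7 left.
December 1968 has 31 days; 31 − 7 = 24 → December 24, 1968.

December 24, 1968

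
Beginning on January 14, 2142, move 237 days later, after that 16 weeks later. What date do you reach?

December 29, 2142

Advancing 237 days from January 14, 2142:
January has 31 days, so 31 − 14 = 17 days remain after January 14, 2142; 237 − 17 = 220 left.
February 2142 has 28 days (2142 is not a leap year): 220 − 28 = 192 left.
March 2142 has 31 days: 192 − 31 = 161 left.
April 2142 has 30 days: 161 − 30 = 131 left.
May 2142 has 31 days: 131 − 31 = 100 left.
June 2142 has 30 days: 100 − 30 = 70 left.
July 2142 has 31 days: 70 − 31 = 39 left.
August 2142 has 31 days: 39 − 31 = 8 left.
8 days into September 2142 → September 8, 2142.
Advancing 16 weeks (= 112 days) from September 8, 2142:
September has 30 days, so 30 − 8 = 22 days remain after September 8, 2142; 112 − 22 = 90 left.
October 2142 has 31 days: 90 − 31 = 59 left.
November 2142 has 30 days: 59 − 30 = 29 left.
29 days into December 2142 → December 29, 2142.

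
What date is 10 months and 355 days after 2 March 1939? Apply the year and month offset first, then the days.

December 22, 1940

Advancing 10 months and 355 days from March 2, 1939: first the month/year part, then the days.
month 3 + 10 = 13, which is month 1 of year 1940 → January 1940.
Day 2 is valid in January, giving January 2, 1940.
Now add 355 days from January 2, 1940.
January has 31 days, so 31 − 2 = 29 days remain after January 2, 1940; 355 − 29 = 326 left.
February 1940 has 29 days (1940 is a leap year): 326 − 29 = 297 left.
March 1940 has 31 days: 297 − 31 = 266 left.
April 1940 has 30 days: 266 − 30 = 236 left.
May 1940 has 31 days: 236 − 31 = 205 left.
June 1940 has 30 days: 205 − 30 = 175 left.
July 1940 has 31 days: 175 − 31 = 144 left.
August 1940 has 31 days: 144 − 31 = 113 left.
September 1940 has 30 days: 113 − 30 = 83 left.
October 1940 has 31 days: 83 − 31 = 52 left.
November 1940 has 30 days: 52 − 30 = 22 left.
22 days into December 1940 → December 22, 1940.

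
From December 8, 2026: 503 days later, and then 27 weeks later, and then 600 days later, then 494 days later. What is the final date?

October 29, 2031

Adding 503 days from December 8, 2026:
December has 31 days, so 31 − 8 = 23 days remain after December 8, 2026; 503 − 23 = 480 left.
January 2027 has 31 days: 480 − 31 = 449 left.
February 2027 has 28 days (2027 is not a leap year): 449 − 28 = 421 left.
March 2027 has 31 days: 421 − 31 = 390 left.
April 2027 has 30 days: 390 − 30 = 360 left.
May 2027 has 31 days: 360 − 31 = 329 left.
June 2027 has 30 days: 329 − 30 = 299 left.
July 2027 has 31 days: 299 − 31 = 268 left.
August 2027 has 31 days: 268 − 31 = 237 left.
September 2027 has 30 days: 237 − 30 = 207 left.
October 2027 has 31 days: 207 − 31 = 176 left.
November 2027 has 30 days: 176 − 30 = 146 left.
December 2027 has 31 days: 146 − 31 = 115 left.
January 2028 has 31 days: 115 − 31 = 84 left.
February 2028 has 29 days (2028 is a leap year): 84 − 29 = 55 left.
March 2028 has 31 days: 55 − 31 = 24 left.
24 days into April 2028 → April 24, 2028.
Counting forward 27 weeks (= 189 days) from April 24, 2028:
April has 30 days, so 30 − 24 = 6 days remain after April 24, 2028; 189 − 6 = 183 left.
May 2028 has 31 days: 183 − 31 = 152 left.
June 2028 has 30 days: 152 − 30 = 122 left.
July 2028 has 31 days: 122 − 31 = 91 left.
August 2028 has 31 days: 91 − 31 = 60 left.
September 2028 has 30 days: 60 − 30 = 30 left.
30 days into October 2028 → October 30, 2028.
Advancing 600 days from October 30, 2028:
October has 31 days, so 31 − 30 = 1 day remains after October 30, 2028; 600 − 1 = 599 left.
November 2028 has 30 days: 599 − 30 = 569 left.
December 2028 has 31 days: 569 − 31 = 538 left.
January 2029 has 31 days: 538 − 31 = 507 left.
February 2029 has 28 days (2029 is not a leap year): 507 − 28 = 479 left.
March 2029 has 31 days: 479 − 31 = 448 left.
April 2029 has 30 days: 448 − 30 = 418 left.
May 2029 has 31 days: 418 − 31 = 387 left.
June 2029 has 30 days: 387 − 30 = 357 left.
July 2029 has 31 days: 357 − 31 = 326 left.
August 2029 has 31 days: 326 − 31 = 295 left.
September 2029 has 30 days: 295 − 30 = 265 left.
October 2029 has 31 days: 265 − 31 = 234 left.
November 2029 has 30 days: 234 − 30 = 204 left.
December 2029 has 31 days: 204 − 31 = 173 left.
January 2030 has 31 days: 173 − 31 = 142 left.
February 2030 has 28 days (2030 is not a leap year): 142 − 28 = 114 left.
March 2030 has 31 days: 114 − 31 = 83 left.
April 2030 has 30 days: 83 − 30 = 53 left.
May 2030 has 31 days: 53 − 31 = 22 left.
22 days into June 2030 → June 22, 2030.
Adding 494 days from June 22, 2030:
June has 30 days, so 30 − 22 = 8 days remain after June 22, 2030; 494 − 8 = 486 left.
July 2030 has 31 days: 486 − 31 = 455 left.
August 2030 has 31 days: 455 − 31 = 424 left.
September 2030 has 30 days: 424 − 30 = 394 left.
October 2030 has 31 days: 394 − 31 = 363 left.
November 2030 has 30 days: 363 − 30 = 333 left.
December 2030 has 31 days: 333 − 31 = 302 left.
January 2031 has 31 days: 302 − 31 = 271 left.
February 2031 has 28 days (2031 is not a leap year): 271 − 28 = 243 left.
March 2031 has 31 days: 243 − 31 = 212 left.
April 2031 has 30 days: 212 − 30 = 182 left.
May 2031 has 31 days: 182 − 31 = 151 left.
June 2031 has 30 days: 151 − 30 = 121 left.
July 2031 has 31 days: 121 − 31 = 90 left.
August 2031 has 31 days: 90 − 31 = 59 left.
September 2031 has 30 days: 59 − 30 = 29 left.
29 days into October 2031 → October 29, 2031.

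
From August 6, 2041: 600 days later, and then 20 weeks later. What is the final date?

Advancing 600 days from August 6, 2041:
August has 31 days, so 31 − 6 = 25 days remain after August 6, 2041; 600 − 25 = 575 left.
September 2041 has 30 days: 575 − 30 = 545 left.
October 2041 has 31 days: 545 − 31 = 514 left.
November 2041 has 30 days: 514 − 30 = 484 left.
December 2041 has 31 days: 484 − 31 = 453 left.
January 2042 has 31 days: 453 − 31 = 422 left.
February 2042 has 28 days (2042 is not a leap year): 422 − 28 = 394 left.
March 2042 has 31 days: 394 − 31 = 363 left.
April 2042 has 30 days: 363 − 30 = 333 left.
May 2042 has 31 days: 333 − 31 = 302 left.
June 2042 has 30 days: 302 − 30 = 272 left.
July 2042 has 31 days: 272 − 31 = 241 left.
August 2042 has 31 days: 241 − 31 = 210 left.
September 2042 has 30 days: 210 − 30 = 180 left.
October 2042 has 31 days: 180 − 31 = 149 left.
November 2042 has 30 days: 149 − 30 = 119 left.
December 2042 has 31 days: 119 − 31 = 88 left.
January 2043 has 31 days: 88 − 31 = 57 left.
February 2043 has 28 days (2043 is not a leap year): 57 − 28 = 29 left.
29 days into March 2043 → March 29, 2043.
Adding 20 weeks (= 140 days) from March 29, 2043:
March has 31 days, so 31 − 29 = 2 days remain after March 29, 2043; 140 − 2 = 138 left.
April 2043 has 30 days: 138 − 30 = 108 left.
May 2043 has 31 days: 108 − 31 = 77 left.
June 2043 has 30 days: 77 − 30 = 47 left.
July 2043 has 31 days: 47 − 31 = 16 left.
16 days into August 2043 → August 16, 2043.

August 16, 2043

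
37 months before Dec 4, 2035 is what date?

November 4, 2032

Subtracting 37 months from December 4, 2035.
month 12 − 37 = -25, which is month 11 of year 2032 → November 2032.
Day 4 is valid in November, giving November 4, 2032.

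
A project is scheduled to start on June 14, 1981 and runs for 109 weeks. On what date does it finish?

July 17, 1983

Advancing 109 weeks = 763 days from June 14, 1981.
June has 30 days, so 30 − 14 = 16 days remain after June 14, 1981; 763 − 16 = 747 left.
July 1981 has 31 days: 747 − 31 = 716 left.
August 1981 has 31 days: 716 − 31 = 685 left.
September 1981 has 30 days: 685 − 30 = 655 left.
October 1981 has 31 days: 655 − 31 = 624 left.
November 1981 has 30 days: 624 − 30 = 594 left.
December 1981 has 31 days: 594 − 31 = 563 left.
January 1982 has 31 days: 563 − 31 = 532 left.
February 1982 has 28 days (1982 is not a leap year): 532 − 28 = 504 left.
March 1982 has 31 days: 504 − 31 = 473 left.
April 1982 has 30 days: 473 − 30 = 443 left.
May 1982 has 31 days: 443 − 31 = 412 left.
June 1982 has 30 days: 412 − 30 = 382 left.
July 1982 has 31 days: 382 − 31 = 351 left.
August 1982 has 31 days: 351 − 31 = 320 left.
September 1982 has 30 days: 320 − 30 = 290 left.
October 1982 has 31 days: 290 − 31 = 259 left.
November 1982 has 30 days: 259 − 30 = 229 left.
December 1982 has 31 days: 229 − 31 = 198 left.
January 1983 has 31 days: 198 − 31 = 167 left.
February 1983 has 28 days (1983 is not a leap year): 167 − 28 = 139 left.
March 1983 has 31 days: 139 − 31 = 108 left.
April 1983 has 30 days: 108 − 30 = 78 left.
May 1983 has 31 days: 78 − 31 = 47 left.
June 1983 has 30 days: 47 − 30 = 17 left.
17 days into July 1983 → July 17, 1983.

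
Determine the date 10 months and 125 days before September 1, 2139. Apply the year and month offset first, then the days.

June 29, 2138

Subtracting 10 months and 125 days from September 1, 2139: first the month/year part, then the days.
month 9 − 10 = -1, which is month 11 of year 2138 → November 2138.
Day 1 is valid in November, giving November 1, 2138.
Now subtract 125 days from November 1, 2138.
Going back 1 day from November 1, 2138 reaches the end of the previous month; 125 − 1 = 124 left.
October 2138 has 31 days: 124 − 31 = 93 left.
September 2138 has 30 days: 93 − 30 = 63 left.
August 2138 has 31 days: 63 − 31 = 32 left.
July 2138 has 31 days: 32 − 31 = 1 left.
June 2138 has 30 days; 30 − 1 = 29 → June 29, 2138.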